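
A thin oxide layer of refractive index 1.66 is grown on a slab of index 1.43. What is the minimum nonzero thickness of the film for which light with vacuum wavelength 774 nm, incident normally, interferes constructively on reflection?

117 nm

Top surface (1.0 → 1.66): reflection off a higher-index medium gives a half-wave phase shift.
At the lower boundary (n = 1.66 to n = 1.43) the reflected ray undergoes no phase shift.
Net: one phase inversion between the two reflected rays.
With one net inversion, constructive interference in reflection requires 2 n t = (m + ½) λ.
Minimum at m = 0: t = λ / (4 n) = 774 / (4 × 1.66) = 117 nm.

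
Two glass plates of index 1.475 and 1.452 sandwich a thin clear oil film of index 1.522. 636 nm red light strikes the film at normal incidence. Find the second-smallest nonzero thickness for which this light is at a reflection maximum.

Top surface (1.475 → 1.522): reflection off a higher-index medium gives a half-wave phase shift.
Bottom surface (1.522 → 1.452): reflection off a lower-index medium gives no phase shift.
Net: one phase inversion between the two reflected rays.
So the condition for constructive reflection is 2 n t = (m + ½) λ.
The second-smallest nonzero thickness corresponds to m = 1: t = (m + ½) λ / (2 n) = 1.50 × 636 / (2 × 1.522) = 313 nm.

313 nm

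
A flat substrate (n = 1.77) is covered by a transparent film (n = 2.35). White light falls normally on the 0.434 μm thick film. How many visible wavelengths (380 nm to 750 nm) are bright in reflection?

2

Top surface (1.0 → 2.35): reflection off a higher-index medium gives a half-wave phase shift.
Bottom surface (2.35 → 1.77): reflection off a lower-index medium gives no phase shift.
The two reflections differ by half a wavelength.
So the condition for constructive reflection is 2 n t = (m + ½) λ.
λ = 2 n t / (m + ½) = 2040 / (m + ½) nm.
m=2: 816 nm (IR); m=3: 583 nm (visible); m=4: 453 nm (visible); m=5: 371 nm (UV).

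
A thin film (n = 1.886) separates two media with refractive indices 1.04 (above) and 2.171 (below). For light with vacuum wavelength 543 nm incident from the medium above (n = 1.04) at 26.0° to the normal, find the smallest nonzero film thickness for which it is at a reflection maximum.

Top surface (1.04 → 1.886): reflection off a higher-index medium gives a half-wave phase shift.
At the lower boundary (n = 1.886 to n = 2.171) the reflected ray undergoes a half-wave phase shift.
The two reflections carry the same phase change, so no net offset.
With no net inversion, constructive interference in reflection requires 2 n t cos θ_r = m λ.
Snell's law: 1.04 sin 26.0° = 1.886 sin θ_r → sin θ_r = 0.242, cos θ_r = 0.970.
Minimum nonzero at m = 1: t = λ / (2 n cos θ_r) = 543 / (2 × 1.886 × 0.970) = 148 nm.

148 nm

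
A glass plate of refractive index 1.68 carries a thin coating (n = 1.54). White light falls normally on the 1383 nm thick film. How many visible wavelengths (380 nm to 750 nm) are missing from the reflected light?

At the upper boundary (n = 1.0 to n = 1.54) the reflected ray undergoes a half-wave phase shift.
At the lower boundary (n = 1.54 to n = 1.68) the reflected ray undergoes a half-wave phase shift.
The two reflections carry the same phase change, so no net offset.
So the condition for destructive reflection is 2 n t = (m + ½) λ.
λ = 2 n t / (m + ½) = 4260 / (m + ½) nm.
m=5: 774 nm (IR); m=6: 655 nm (visible); m=7: 568 nm (visible); m=8: 501 nm (visible); m=9: 448 nm (visible); m=10: 406 nm (visible); m=11: 370 nm (UV).

5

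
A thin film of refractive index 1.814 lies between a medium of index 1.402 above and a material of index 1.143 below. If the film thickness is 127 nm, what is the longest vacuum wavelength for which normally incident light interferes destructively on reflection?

Top surface (1.402 → 1.814): reflection off a higher-index medium gives a half-wave phase shift.
Bottom surface (1.814 → 1.143): reflection off a lower-index medium gives no phase shift.
Exactly one π shift → a net half-wave offset.
For dark reflection here: 2 n t = m λ.
λ = 2 n t / m. The longest wavelength is m = 1: λ = 2 × 1.814 × 127 / 1.00 = 461 nm.

461 nm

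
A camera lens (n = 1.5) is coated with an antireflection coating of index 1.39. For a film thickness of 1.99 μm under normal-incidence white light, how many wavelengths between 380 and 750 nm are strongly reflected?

Top surface (1.0 → 1.39): reflection off a higher-index medium gives a half-wave phase shift.
At the lower boundary (n = 1.39 to n = 1.5) the reflected ray undergoes a half-wave phase shift.
Net: no relative phase inversion (both shifts match).
For strong reflection here: 2 n t = m λ.
λ = 2 n t / m = 5532 / m nm.
m=7: 790 nm (IR); m=8: 692 nm (visible); m=9: 615 nm (visible); m=10: 553 nm (visible); m=11: 503 nm (visible); m=12: 461 nm (visible); m=13: 426 nm (visible); m=14: 395 nm (visible); m=15: 369 nm (UV).

7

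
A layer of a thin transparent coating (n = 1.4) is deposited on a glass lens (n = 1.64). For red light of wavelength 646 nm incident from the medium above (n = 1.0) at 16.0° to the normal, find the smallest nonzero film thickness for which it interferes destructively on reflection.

118 nm

Ray reflecting at the top interface goes from n = 1.0 toward n = 1.4: a half-wave phase shift.
Bottom surface (1.4 → 1.64): reflection off a higher-index medium gives a half-wave phase shift.
Net: no relative phase inversion (both shifts match).
For weak reflection here: 2 n t cos θ_r = (m + ½) λ.
Snell's law: 1.0 sin 16.0° = 1.4 sin θ_r → sin θ_r = 0.197, cos θ_r = 0.980.
Minimum at m = 0: t = λ / (4 n cos θ_r) = 646 / (4 × 1.4 × 0.980) = 118 nm.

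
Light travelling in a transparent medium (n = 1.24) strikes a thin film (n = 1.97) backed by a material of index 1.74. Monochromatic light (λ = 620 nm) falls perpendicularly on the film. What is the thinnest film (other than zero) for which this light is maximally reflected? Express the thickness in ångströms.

787 Å

At the upper boundary (n = 1.24 to n = 1.97) the reflected ray undergoes a half-wave phase shift.
Ray reflecting at the bottom interface goes from n = 1.97 toward n = 1.74: no phase shift.
Exactly one π shift → a net half-wave offset.
So the condition for constructive reflection is 2 n t = (m + ½) λ.
Minimum at m = 0: t = λ / (4 n) = 620 / (4 × 1.97) = 78.7 nm.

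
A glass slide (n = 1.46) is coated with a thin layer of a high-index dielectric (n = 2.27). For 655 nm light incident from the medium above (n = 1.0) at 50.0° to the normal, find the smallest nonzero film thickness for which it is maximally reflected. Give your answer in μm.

At the upper boundary (n = 1.0 to n = 2.27) the reflected ray undergoes a half-wave phase shift.
Ray reflecting at the bottom interface goes from n = 2.27 toward n = 1.46: no phase shift.
The two reflections differ by half a wavelength.
For strong reflection here: 2 n t cos θ_r = (m + ½) λ.
Snell's law: 1.0 sin 50.0° = 2.27 sin θ_r → sin θ_r = 0.337, cos θ_r = 0.941.
Minimum at m = 0: t = λ / (4 n cos θ_r) = 655 / (4 × 2.27 × 0.941) = 76.6 nm.

0.0766 μm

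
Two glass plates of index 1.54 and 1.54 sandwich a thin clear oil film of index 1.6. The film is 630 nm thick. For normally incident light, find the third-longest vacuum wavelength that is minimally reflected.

At the upper boundary (n = 1.54 to n = 1.6) the reflected ray undergoes a half-wave phase shift.
Ray reflecting at the bottom interface goes from n = 1.6 toward n = 1.54: no phase shift.
Net: one phase inversion between the two reflected rays.
For dark reflection here: 2 n t = m λ.
λ = 2 n t / m. The third-longest wavelength is m = 3: λ = 2 × 1.6 × 630 / 3.00 = 672 nm.

672 nm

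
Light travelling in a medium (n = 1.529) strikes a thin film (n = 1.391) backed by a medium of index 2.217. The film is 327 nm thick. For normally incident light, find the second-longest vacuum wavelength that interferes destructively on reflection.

455 nm

Top surface (1.529 → 1.391): reflection off a lower-index medium gives no phase shift.
Bottom surface (1.391 → 2.217): reflection off a higher-index medium gives a half-wave phase shift.
Exactly one π shift → a net half-wave offset.
For dark reflection here: 2 n t = m λ.
λ = 2 n t / m. The second-longest wavelength is m = 2: λ = 2 × 1.391 × 327 / 2.00 = 455 nm.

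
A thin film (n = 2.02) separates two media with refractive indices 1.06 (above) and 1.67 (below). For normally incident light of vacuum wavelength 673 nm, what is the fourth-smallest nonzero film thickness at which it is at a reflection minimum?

At the upper boundary (n = 1.06 to n = 2.02) the reflected ray undergoes a half-wave phase shift.
Bottom surface (2.02 → 1.67): reflection off a lower-index medium gives no phase shift.
The two reflections differ by half a wavelength.
For minimum reflection here: 2 n t = m λ.
The fourth-smallest nonzero thickness corresponds to m = 4: t = m λ / (2 n) = 4.00 × 673 / (2 × 2.02) = 666 nm.

666 nm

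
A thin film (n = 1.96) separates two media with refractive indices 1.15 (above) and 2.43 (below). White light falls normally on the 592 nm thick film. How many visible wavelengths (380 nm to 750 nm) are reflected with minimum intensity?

At the upper boundary (n = 1.15 to n = 1.96) the reflected ray undergoes a half-wave phase shift.
Bottom surface (1.96 → 2.43): reflection off a higher-index medium gives a half-wave phase shift.
The two reflections carry the same phase change, so no net offset.
For dark reflection here: 2 n t = (m + ½) λ.
λ = 2 n t / (m + ½) = 2321 / (m + ½) nm.
m=2: 928 nm (IR); m=3: 663 nm (visible); m=4: 516 nm (visible); m=5: 422 nm (visible); m=6: 357 nm (UV).

3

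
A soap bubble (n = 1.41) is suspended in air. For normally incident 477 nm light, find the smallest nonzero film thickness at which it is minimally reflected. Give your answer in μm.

0.169 μm

Top surface (1.0 → 1.41): reflection off a higher-index medium gives a half-wave phase shift.
At the lower boundary (n = 1.41 to n = 1.0) the reflected ray undergoes no phase shift.
The two reflections differ by half a wavelength.
For minimum reflection here: 2 n t = m λ.
Minimum nonzero at m = 1: t = λ / (2 n) = 477 / (2 × 1.41) = 169 nm.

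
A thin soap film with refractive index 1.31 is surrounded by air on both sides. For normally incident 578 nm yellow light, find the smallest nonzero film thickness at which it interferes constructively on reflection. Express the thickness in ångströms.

1103 Å

Ray reflecting at the top interface goes from n = 1.0 toward n = 1.31: a half-wave phase shift.
At the lower boundary (n = 1.31 to n = 1.0) the reflected ray undergoes no phase shift.
Net: one phase inversion between the two reflected rays.
For maximum reflection here: 2 n t = (m + ½) λ.
Minimum at m = 0: t = λ / (4 n) = 578 / (4 × 1.31) = 110 nm.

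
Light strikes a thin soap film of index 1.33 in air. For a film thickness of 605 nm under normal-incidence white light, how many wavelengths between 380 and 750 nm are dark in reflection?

2

Top surface (1.0 → 1.33): reflection off a higher-index medium gives a half-wave phase shift.
At the lower boundary (n = 1.33 to n = 1.0) the reflected ray undergoes no phase shift.
Net: one phase inversion between the two reflected rays.
So the condition for destructive reflection is 2 n t = m λ.
λ = 2 n t / m = 1609 / m nm.
m=2: 805 nm (IR); m=3: 536 nm (visible); m=4: 402 nm (visible); m=5: 322 nm (UV).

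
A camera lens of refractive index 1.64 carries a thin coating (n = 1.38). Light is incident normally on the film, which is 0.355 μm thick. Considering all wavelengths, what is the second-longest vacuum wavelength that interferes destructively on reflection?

653 nm

At the upper boundary (n = 1.0 to n = 1.38) the reflected ray undergoes a half-wave phase shift.
Ray reflecting at the bottom interface goes from n = 1.38 toward n = 1.64: a half-wave phase shift.
Net: no relative phase inversion (both shifts match).
For weak reflection here: 2 n t = (m + ½) λ.
λ = 2 n t / (m + ½). The second-longest wavelength is m = 1: λ = 2 × 1.38 × 355 / 1.50 = 653 nm.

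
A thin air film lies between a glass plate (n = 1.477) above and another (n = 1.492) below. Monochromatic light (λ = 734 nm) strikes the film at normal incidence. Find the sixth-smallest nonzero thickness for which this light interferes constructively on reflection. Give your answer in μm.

2.02 μm

At the upper boundary (n = 1.477 to n = 1.0) the reflected ray undergoes no phase shift.
At the lower boundary (n = 1.0 to n = 1.492) the reflected ray undergoes a half-wave phase shift.
The two reflections differ by half a wavelength.
For strong reflection here: 2 n t = (m + ½) λ.
The sixth-smallest nonzero thickness corresponds to m = 5: t = (m + ½) λ / (2 n) = 5.50 × 734 / (2 × 1.0) = 2019 nm.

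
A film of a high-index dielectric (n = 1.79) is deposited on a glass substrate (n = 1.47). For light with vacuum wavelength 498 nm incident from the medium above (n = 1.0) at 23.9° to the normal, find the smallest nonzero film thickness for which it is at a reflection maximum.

71.4 nm

At the upper boundary (n = 1.0 to n = 1.79) the reflected ray undergoes a half-wave phase shift.
Bottom surface (1.79 → 1.47): reflection off a lower-index medium gives no phase shift.
Net: one phase inversion between the two reflected rays.
With one net inversion, constructive interference in reflection requires 2 n t cos θ_r = (m + ½) λ.
Snell's law: 1.0 sin 23.9° = 1.79 sin θ_r → sin θ_r = 0.226, cos θ_r = 0.974.
Minimum at m = 0: t = λ / (4 n cos θ_r) = 498 / (4 × 1.79 × 0.974) = 71.4 nm.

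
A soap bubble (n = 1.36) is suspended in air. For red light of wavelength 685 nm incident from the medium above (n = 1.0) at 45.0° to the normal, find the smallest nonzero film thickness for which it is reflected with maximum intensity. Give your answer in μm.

0.147 μm

Top surface (1.0 → 1.36): reflection off a higher-index medium gives a half-wave phase shift.
Ray reflecting at the bottom interface goes from n = 1.36 toward n = 1.0: no phase shift.
The two reflections differ by half a wavelength.
With one net inversion, constructive interference in reflection requires 2 n t cos θ_r = (m + ½) λ.
Snell's law: 1.0 sin 45.0° = 1.36 sin θ_r → sin θ_r = 0.520, cos θ_r = 0.854.
Minimum at m = 0: t = λ / (4 n cos θ_r) = 685 / (4 × 1.36 × 0.854) = 147 nm.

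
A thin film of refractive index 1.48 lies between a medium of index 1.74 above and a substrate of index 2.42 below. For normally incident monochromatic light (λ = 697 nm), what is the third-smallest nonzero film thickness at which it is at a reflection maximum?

At the upper boundary (n = 1.74 to n = 1.48) the reflected ray undergoes no phase shift.
Bottom surface (1.48 → 2.42): reflection off a higher-index medium gives a half-wave phase shift.
Exactly one π shift → a net half-wave offset.
For maximum reflection here: 2 n t = (m + ½) λ.
The third-smallest nonzero thickness corresponds to m = 2: t = (m + ½) λ / (2 n) = 2.50 × 697 / (2 × 1.48) = 589 nm.

589 nm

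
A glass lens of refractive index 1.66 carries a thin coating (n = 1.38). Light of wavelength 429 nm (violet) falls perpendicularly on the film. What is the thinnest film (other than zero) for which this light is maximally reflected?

155 nm

Top surface (1.0 → 1.38): reflection off a higher-index medium gives a half-wave phase shift.
Bottom surface (1.38 → 1.66): reflection off a higher-index medium gives a half-wave phase shift.
Net: no relative phase inversion (both shifts match).
With no net inversion, constructive interference in reflection requires 2 n t = m λ.
Minimum nonzero at m = 1: t = λ / (2 n) = 429 / (2 × 1.38) = 155 nm.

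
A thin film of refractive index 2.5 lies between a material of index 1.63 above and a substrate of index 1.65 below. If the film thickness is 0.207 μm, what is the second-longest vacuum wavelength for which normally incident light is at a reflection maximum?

690 nm

At the upper boundary (n = 1.63 to n = 2.5) the reflected ray undergoes a half-wave phase shift.
Ray reflecting at the bottom interface goes from n = 2.5 toward n = 1.65: no phase shift.
The two reflections differ by half a wavelength.
For bright reflection here: 2 n t = (m + ½) λ.
λ = 2 n t / (m + ½). The second-longest wavelength is m = 1: λ = 2 × 2.5 × 207 / 1.50 = 690 nm.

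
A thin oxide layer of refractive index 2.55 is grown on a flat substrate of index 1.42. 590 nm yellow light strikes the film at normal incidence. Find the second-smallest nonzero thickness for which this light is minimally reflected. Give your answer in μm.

Top surface (1.0 → 2.55): reflection off a higher-index medium gives a half-wave phase shift.
Bottom surface (2.55 → 1.42): reflection off a lower-index medium gives no phase shift.
The two reflections differ by half a wavelength.
So the condition for destructive reflection is 2 n t = m λ.
The second-smallest nonzero thickness corresponds to m = 2: t = m λ / (2 n) = 2.00 × 590 / (2 × 2.55) = 231 nm.

0.231 μm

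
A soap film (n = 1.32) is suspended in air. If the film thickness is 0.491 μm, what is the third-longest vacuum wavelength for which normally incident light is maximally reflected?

At the upper boundary (n = 1.0 to n = 1.32) the reflected ray undergoes a half-wave phase shift.
Ray reflecting at the bottom interface goes from n = 1.32 toward n = 1.0: no phase shift.
Net: one phase inversion between the two reflected rays.
For maximum reflection here: 2 n t = (m + ½) λ.
λ = 2 n t / (m + ½). The third-longest wavelength is m = 2: λ = 2 × 1.32 × 491 / 2.50 = 518 nm.

518 nm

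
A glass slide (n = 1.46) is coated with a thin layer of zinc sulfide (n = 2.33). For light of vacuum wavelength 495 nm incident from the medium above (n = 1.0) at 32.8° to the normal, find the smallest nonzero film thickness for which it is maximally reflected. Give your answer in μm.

0.0546 μm

At the upper boundary (n = 1.0 to n = 2.33) the reflected ray undergoes a half-wave phase shift.
Bottom surface (2.33 → 1.46): reflection off a lower-index medium gives no phase shift.
The two reflections differ by half a wavelength.
For bright reflection here: 2 n t cos θ_r = (m + ½) λ.
Snell's law: 1.0 sin 32.8° = 2.33 sin θ_r → sin θ_r = 0.232, cos θ_r = 0.973.
Minimum at m = 0: t = λ / (4 n cos θ_r) = 495 / (4 × 2.33 × 0.973) = 54.6 nm.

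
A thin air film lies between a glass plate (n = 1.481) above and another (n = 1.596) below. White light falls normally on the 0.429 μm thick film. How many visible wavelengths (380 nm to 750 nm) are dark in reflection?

Top surface (1.481 → 1.0): reflection off a lower-index medium gives no phase shift.
Ray reflecting at the bottom interface goes from n = 1.0 toward n = 1.596: a half-wave phase shift.
The two reflections differ by half a wavelength.
With one net inversion, destructive interference in reflection requires 2 n t = m λ.
λ = 2 n t / m = 858 / m nm.
m=1: 858 nm (IR); m=2: 429 nm (visible); m=3: 286 nm (UV).

1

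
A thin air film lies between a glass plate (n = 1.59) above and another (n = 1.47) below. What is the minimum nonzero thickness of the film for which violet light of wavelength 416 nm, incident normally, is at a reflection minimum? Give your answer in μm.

0.208 μm

Ray reflecting at the top interface goes from n = 1.59 toward n = 1.0: no phase shift.
Bottom surface (1.0 → 1.47): reflection off a higher-index medium gives a half-wave phase shift.
Exactly one π shift → a net half-wave offset.
With one net inversion, destructive interference in reflection requires 2 n t = m λ.
Minimum nonzero at m = 1: t = λ / (2 n) = 416 / (2 × 1.0) = 208 nm.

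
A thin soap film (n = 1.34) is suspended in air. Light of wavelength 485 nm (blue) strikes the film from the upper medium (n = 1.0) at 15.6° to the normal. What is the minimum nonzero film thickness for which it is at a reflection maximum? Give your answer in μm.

Ray reflecting at the top interface goes from n = 1.0 toward n = 1.34: a half-wave phase shift.
Bottom surface (1.34 → 1.0): reflection off a lower-index medium gives no phase shift.
Net: one phase inversion between the two reflected rays.
For maximum reflection here: 2 n t cos θ_r = (m + ½) λ.
Snell's law: 1.0 sin 15.6° = 1.34 sin θ_r → sin θ_r = 0.201, cos θ_r = 0.980.
Minimum at m = 0: t = λ / (4 n cos θ_r) = 485 / (4 × 1.34 × 0.980) = 92.4 nm.

0.0924 μm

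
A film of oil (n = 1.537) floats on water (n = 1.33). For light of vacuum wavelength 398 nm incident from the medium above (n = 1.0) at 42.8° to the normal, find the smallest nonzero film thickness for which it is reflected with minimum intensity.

144 nm

Ray reflecting at the top interface goes from n = 1.0 toward n = 1.537: a half-wave phase shift.
Ray reflecting at the bottom interface goes from n = 1.537 toward n = 1.33: no phase shift.
Exactly one π shift → a net half-wave offset.
With one net inversion, destructive interference in reflection requires 2 n t cos θ_r = m λ.
Snell's law: 1.0 sin 42.8° = 1.537 sin θ_r → sin θ_r = 0.442, cos θ_r = 0.897.
Minimum nonzero at m = 1: t = λ / (2 n cos θ_r) = 398 / (2 × 1.537 × 0.897) = 144 nm.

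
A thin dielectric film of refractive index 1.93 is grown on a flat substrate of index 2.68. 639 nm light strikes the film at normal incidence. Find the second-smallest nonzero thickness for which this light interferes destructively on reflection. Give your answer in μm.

0.248 μm

At the upper boundary (n = 1.0 to n = 1.93) the reflected ray undergoes a half-wave phase shift.
At the lower boundary (n = 1.93 to n = 2.68) the reflected ray undergoes a half-wave phase shift.
Zero or two π shifts → no net half-wave offset.
For minimum reflection here: 2 n t = (m + ½) λ.
The second-smallest nonzero thickness corresponds to m = 1: t = (m + ½) λ / (2 n) = 1.50 × 639 / (2 × 1.93) = 248 nm.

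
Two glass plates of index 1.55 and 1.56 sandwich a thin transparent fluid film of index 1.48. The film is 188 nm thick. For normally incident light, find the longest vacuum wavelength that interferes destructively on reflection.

556 nm

Ray reflecting at the top interface goes from n = 1.55 toward n = 1.48: no phase shift.
Ray reflecting at the bottom interface goes from n = 1.48 toward n = 1.56: a half-wave phase shift.
Net: one phase inversion between the two reflected rays.
So the condition for destructive reflection is 2 n t = m λ.
λ = 2 n t / m. The longest wavelength is m = 1: λ = 2 × 1.48 × 188 / 1.00 = 556 nm.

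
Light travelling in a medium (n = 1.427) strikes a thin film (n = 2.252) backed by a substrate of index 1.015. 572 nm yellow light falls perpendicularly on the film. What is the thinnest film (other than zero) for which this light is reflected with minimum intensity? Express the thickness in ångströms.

Ray reflecting at the top interface goes from n = 1.427 toward n = 2.252: a half-wave phase shift.
At the lower boundary (n = 2.252 to n = 1.015) the reflected ray undergoes no phase shift.
Exactly one π shift → a net half-wave offset.
With one net inversion, destructive interference in reflection requires 2 n t = m λ.
Minimum nonzero at m = 1: t = λ / (2 n) = 572 / (2 × 2.252) = 127 nm.

1270 Å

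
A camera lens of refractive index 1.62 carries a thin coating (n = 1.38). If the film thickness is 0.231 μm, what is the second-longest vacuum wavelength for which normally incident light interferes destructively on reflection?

Top surface (1.0 → 1.38): reflection off a higher-index medium gives a half-wave phase shift.
Ray reflecting at the bottom interface goes from n = 1.38 toward n = 1.62: a half-wave phase shift.
The two reflections carry the same phase change, so no net offset.
With no net inversion, destructive interference in reflection requires 2 n t = (m + ½) λ.
λ = 2 n t / (m + ½). The second-longest wavelength is m = 1: λ = 2 × 1.38 × 231 / 1.50 = 425 nm.

425 nm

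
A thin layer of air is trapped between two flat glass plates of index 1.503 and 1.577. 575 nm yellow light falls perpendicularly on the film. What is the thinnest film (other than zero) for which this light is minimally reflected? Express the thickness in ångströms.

Top surface (1.503 → 1.0): reflection off a lower-index medium gives no phase shift.
Ray reflecting at the bottom interface goes from n = 1.0 toward n = 1.577: a half-wave phase shift.
Exactly one π shift → a net half-wave offset.
For weak reflection here: 2 n t = m λ.
Minimum nonzero at m = 1: t = λ / (2 n) = 575 / (2 × 1.0) = 288 nm.

2875 Å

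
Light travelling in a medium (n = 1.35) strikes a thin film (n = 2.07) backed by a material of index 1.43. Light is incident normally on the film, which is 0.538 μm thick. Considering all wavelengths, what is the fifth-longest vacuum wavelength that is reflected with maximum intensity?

495 nm

Top surface (1.35 → 2.07): reflection off a higher-index medium gives a half-wave phase shift.
Bottom surface (2.07 → 1.43): reflection off a lower-index medium gives no phase shift.
Exactly one π shift → a net half-wave offset.
For maximum reflection here: 2 n t = (m + ½) λ.
λ = 2 n t / (m + ½). The fifth-longest wavelength is m = 4: λ = 2 × 2.07 × 538 / 4.50 = 495 nm.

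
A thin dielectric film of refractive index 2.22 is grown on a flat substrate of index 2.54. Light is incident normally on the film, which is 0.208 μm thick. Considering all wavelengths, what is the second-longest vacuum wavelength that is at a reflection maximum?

462 nm

Top surface (1.0 → 2.22): reflection off a higher-index medium gives a half-wave phase shift.
Ray reflecting at the bottom interface goes from n = 2.22 toward n = 2.54: a half-wave phase shift.
The two reflections carry the same phase change, so no net offset.
So the condition for constructive reflection is 2 n t = m λ.
λ = 2 n t / m. The second-longest wavelength is m = 2: λ = 2 × 2.22 × 208 / 2.00 = 462 nm.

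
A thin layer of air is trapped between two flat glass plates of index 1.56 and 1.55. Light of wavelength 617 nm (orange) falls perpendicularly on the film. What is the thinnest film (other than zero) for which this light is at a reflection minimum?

309 nm

Ray reflecting at the top interface goes from n = 1.56 toward n = 1.0: no phase shift.
Ray reflecting at the bottom interface goes from n = 1.0 toward n = 1.55: a half-wave phase shift.
The two reflections differ by half a wavelength.
With one net inversion, destructive interference in reflection requires 2 n t = m λ.
Minimum nonzero at m = 1: t = λ / (2 n) = 617 / (2 × 1.0) = 309 nm.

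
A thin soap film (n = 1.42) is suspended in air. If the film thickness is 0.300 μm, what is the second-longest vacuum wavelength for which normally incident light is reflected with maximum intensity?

568 nm

Ray reflecting at the top interface goes from n = 1.0 toward n = 1.42: a half-wave phase shift.
Bottom surface (1.42 → 1.0): reflection off a lower-index medium gives no phase shift.
Net: one phase inversion between the two reflected rays.
With one net inversion, constructive interference in reflection requires 2 n t = (m + ½) λ.
λ = 2 n t / (m + ½). The second-longest wavelength is m = 1: λ = 2 × 1.42 × 300 / 1.50 = 568 nm.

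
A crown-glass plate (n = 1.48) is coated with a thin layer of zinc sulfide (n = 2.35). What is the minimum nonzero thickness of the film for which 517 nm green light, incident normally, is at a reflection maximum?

At the upper boundary (n = 1.0 to n = 2.35) the reflected ray undergoes a half-wave phase shift.
Bottom surface (2.35 → 1.48): reflection off a lower-index medium gives no phase shift.
Exactly one π shift → a net half-wave offset.
With one net inversion, constructive interference in reflection requires 2 n t = (m + ½) λ.
Minimum at m = 0: t = λ / (4 n) = 517 / (4 × 2.35) = 55.0 nm.

55.0 nm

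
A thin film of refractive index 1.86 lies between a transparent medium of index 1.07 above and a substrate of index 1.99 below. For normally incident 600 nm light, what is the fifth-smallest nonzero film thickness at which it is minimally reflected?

Ray reflecting at the top interface goes from n = 1.07 toward n = 1.86: a half-wave phase shift.
At the lower boundary (n = 1.86 to n = 1.99) the reflected ray undergoes a half-wave phase shift.
Net: no relative phase inversion (both shifts match).
With no net inversion, destructive interference in reflection requires 2 n t = (m + ½) λ.
The fifth-smallest nonzero thickness corresponds to m = 4: t = (m + ½) λ / (2 n) = 4.50 × 600 / (2 × 1.86) = 726 nm.

726 nm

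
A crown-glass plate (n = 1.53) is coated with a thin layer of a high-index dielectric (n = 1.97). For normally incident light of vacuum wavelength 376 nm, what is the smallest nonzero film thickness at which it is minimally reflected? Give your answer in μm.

Ray reflecting at the top interface goes from n = 1.0 toward n = 1.97: a half-wave phase shift.
Bottom surface (1.97 → 1.53): reflection off a lower-index medium gives no phase shift.
Exactly one π shift → a net half-wave offset.
With one net inversion, destructive interference in reflection requires 2 n t = m λ.
The smallest nonzero thickness corresponds to m = 1: t = m λ / (2 n) = 1.00 × 376 / (2 × 1.97) = 95.4 nm.

0.0954 μm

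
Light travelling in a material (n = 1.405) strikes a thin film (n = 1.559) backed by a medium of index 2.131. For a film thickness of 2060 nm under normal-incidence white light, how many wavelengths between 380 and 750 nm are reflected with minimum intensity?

Ray reflecting at the top interface goes from n = 1.405 toward n = 1.559: a half-wave phase shift.
At the lower boundary (n = 1.559 to n = 2.131) the reflected ray undergoes a half-wave phase shift.
Zero or two π shifts → no net half-wave offset.
So the condition for destructive reflection is 2 n t = (m + ½) λ.
λ = 2 n t / (m + ½) = 6423 / (m + ½) nm.
m=8: 756 nm (IR); m=9: 676 nm (visible); m=10: 612 nm (visible); m=11: 559 nm (visible); m=12: 514 nm (visible); m=13: 476 nm (visible); m=14: 443 nm (visible); m=15: 414 nm (visible); m=16: 389 nm (visible); m=17: 367 nm (UV).

8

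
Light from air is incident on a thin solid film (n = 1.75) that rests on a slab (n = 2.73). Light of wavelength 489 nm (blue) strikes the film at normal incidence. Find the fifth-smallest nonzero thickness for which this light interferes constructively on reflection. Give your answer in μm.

0.699 μm

Ray reflecting at the top interface goes from n = 1.0 toward n = 1.75: a half-wave phase shift.
Bottom surface (1.75 → 2.73): reflection off a higher-index medium gives a half-wave phase shift.
Net: no relative phase inversion (both shifts match).
So the condition for constructive reflection is 2 n t = m λ.
The fifth-smallest nonzero thickness corresponds to m = 5: t = m λ / (2 n) = 5.00 × 489 / (2 × 1.75) = 699 nm.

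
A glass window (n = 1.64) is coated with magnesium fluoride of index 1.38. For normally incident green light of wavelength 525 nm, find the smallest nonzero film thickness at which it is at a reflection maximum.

190 nm

Ray reflecting at the top interface goes from n = 1.0 toward n = 1.38: a half-wave phase shift.
Bottom surface (1.38 → 1.64): reflection off a higher-index medium gives a half-wave phase shift.
Net: no relative phase inversion (both shifts match).
With no net inversion, constructive interference in reflection requires 2 n t = m λ.
Minimum nonzero at m = 1: t = λ / (2 n) = 525 / (2 × 1.38) = 190 nm.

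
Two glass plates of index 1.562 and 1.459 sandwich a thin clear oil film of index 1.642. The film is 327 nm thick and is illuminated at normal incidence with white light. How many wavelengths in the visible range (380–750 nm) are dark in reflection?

Ray reflecting at the top interface goes from n = 1.562 toward n = 1.642: a half-wave phase shift.
Bottom surface (1.642 → 1.459): reflection off a lower-index medium gives no phase shift.
Net: one phase inversion between the two reflected rays.
With one net inversion, destructive interference in reflection requires 2 n t = m λ.
λ = 2 n t / m = 1074 / m nm.
m=1: 1074 nm (IR); m=2: 537 nm (visible); m=3: 358 nm (UV).

1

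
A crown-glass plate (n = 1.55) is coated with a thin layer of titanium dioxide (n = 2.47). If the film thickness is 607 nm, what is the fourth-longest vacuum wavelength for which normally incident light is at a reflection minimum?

750 nm

At the upper boundary (n = 1.0 to n = 2.47) the reflected ray undergoes a half-wave phase shift.
At the lower boundary (n = 2.47 to n = 1.55) the reflected ray undergoes no phase shift.
Exactly one π shift → a net half-wave offset.
So the condition for destructive reflection is 2 n t = m λ.
λ = 2 n t / m. The fourth-longest wavelength is m = 4: λ = 2 × 2.47 × 607 / 4.00 = 750 nm.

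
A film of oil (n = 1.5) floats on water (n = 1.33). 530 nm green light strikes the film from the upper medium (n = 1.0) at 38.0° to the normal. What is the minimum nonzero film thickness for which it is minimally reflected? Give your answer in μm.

0.194 μm

Ray reflecting at the top interface goes from n = 1.0 toward n = 1.5: a half-wave phase shift.
Ray reflecting at the bottom interface goes from n = 1.5 toward n = 1.33: no phase shift.
Net: one phase inversion between the two reflected rays.
For weak reflection here: 2 n t cos θ_r = m λ.
Snell's law: 1.0 sin 38.0° = 1.5 sin θ_r → sin θ_r = 0.410, cos θ_r = 0.912.
Minimum nonzero at m = 1: t = λ / (2 n cos θ_r) = 530 / (2 × 1.5 × 0.912) = 194 nm.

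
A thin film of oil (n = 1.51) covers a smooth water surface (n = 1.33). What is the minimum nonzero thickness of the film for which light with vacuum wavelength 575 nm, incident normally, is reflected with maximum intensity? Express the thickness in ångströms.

Top surface (1.0 → 1.51): reflection off a higher-index medium gives a half-wave phase shift.
Ray reflecting at the bottom interface goes from n = 1.51 toward n = 1.33: no phase shift.
Net: one phase inversion between the two reflected rays.
For bright reflection here: 2 n t = (m + ½) λ.
Minimum at m = 0: t = λ / (4 n) = 575 / (4 × 1.51) = 95.2 nm.

952 Å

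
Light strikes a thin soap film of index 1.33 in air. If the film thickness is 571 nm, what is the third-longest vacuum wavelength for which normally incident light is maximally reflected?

608 nm

Ray reflecting at the top interface goes from n = 1.0 toward n = 1.33: a half-wave phase shift.
Bottom surface (1.33 → 1.0): reflection off a lower-index medium gives no phase shift.
Exactly one π shift → a net half-wave offset.
So the condition for constructive reflection is 2 n t = (m + ½) λ.
λ = 2 n t / (m + ½). The third-longest wavelength is m = 2: λ = 2 × 1.33 × 571 / 2.50 = 608 nm.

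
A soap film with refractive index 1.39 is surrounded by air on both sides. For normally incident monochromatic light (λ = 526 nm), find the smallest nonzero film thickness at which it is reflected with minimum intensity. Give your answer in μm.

Top surface (1.0 → 1.39): reflection off a higher-index medium gives a half-wave phase shift.
At the lower boundary (n = 1.39 to n = 1.0) the reflected ray undergoes no phase shift.
Net: one phase inversion between the two reflected rays.
So the condition for destructive reflection is 2 n t = m λ.
Minimum nonzero at m = 1: t = λ / (2 n) = 526 / (2 × 1.39) = 189 nm.

0.189 μm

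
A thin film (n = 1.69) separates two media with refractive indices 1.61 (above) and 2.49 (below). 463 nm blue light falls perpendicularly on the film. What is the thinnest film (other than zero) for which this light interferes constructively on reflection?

At the upper boundary (n = 1.61 to n = 1.69) the reflected ray undergoes a half-wave phase shift.
At the lower boundary (n = 1.69 to n = 2.49) the reflected ray undergoes a half-wave phase shift.
Zero or two π shifts → no net half-wave offset.
For bright reflection here: 2 n t = m λ.
Minimum nonzero at m = 1: t = λ / (2 n) = 463 / (2 × 1.69) = 137 nm.

137 nm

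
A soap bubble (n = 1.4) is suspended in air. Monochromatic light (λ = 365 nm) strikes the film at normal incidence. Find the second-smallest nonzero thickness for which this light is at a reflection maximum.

196 nm

Ray reflecting at the top interface goes from n = 1.0 toward n = 1.4: a half-wave phase shift.
Ray reflecting at the bottom interface goes from n = 1.4 toward n = 1.0: no phase shift.
Net: one phase inversion between the two reflected rays.
With one net inversion, constructive interference in reflection requires 2 n t = (m + ½) λ.
The second-smallest nonzero thickness corresponds to m = 1: t = (m + ½) λ / (2 n) = 1.50 × 365 / (2 × 1.4) = 196 nm.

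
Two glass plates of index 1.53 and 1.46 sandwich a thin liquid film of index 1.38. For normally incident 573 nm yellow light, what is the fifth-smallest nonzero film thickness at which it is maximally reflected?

934 nm

Top surface (1.53 → 1.38): reflection off a lower-index medium gives no phase shift.
At the lower boundary (n = 1.38 to n = 1.46) the reflected ray undergoes a half-wave phase shift.
The two reflections differ by half a wavelength.
With one net inversion, constructive interference in reflection requires 2 n t = (m + ½) λ.
The fifth-smallest nonzero thickness corresponds to m = 4: t = (m + ½) λ / (2 n) = 4.50 × 573 / (2 × 1.38) = 934 nm.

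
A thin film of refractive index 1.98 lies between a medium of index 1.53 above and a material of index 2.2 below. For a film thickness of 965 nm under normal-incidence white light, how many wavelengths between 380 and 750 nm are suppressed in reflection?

5

Top surface (1.53 → 1.98): reflection off a higher-index medium gives a half-wave phase shift.
Ray reflecting at the bottom interface goes from n = 1.98 toward n = 2.2: a half-wave phase shift.
The two reflections carry the same phase change, so no net offset.
So the condition for destructive reflection is 2 n t = (m + ½) λ.
λ = 2 n t / (m + ½) = 3821 / (m + ½) nm.
m=4: 849 nm (IR); m=5: 695 nm (visible); m=6: 588 nm (visible); m=7: 510 nm (visible); m=8: 450 nm (visible); m=9: 402 nm (visible); m=10: 364 nm (UV).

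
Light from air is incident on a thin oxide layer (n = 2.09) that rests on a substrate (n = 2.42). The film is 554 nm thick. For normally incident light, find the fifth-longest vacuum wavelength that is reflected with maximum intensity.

At the upper boundary (n = 1.0 to n = 2.09) the reflected ray undergoes a half-wave phase shift.
Ray reflecting at the bottom interface goes from n = 2.09 toward n = 2.42: a half-wave phase shift.
Zero or two π shifts → no net half-wave offset.
With no net inversion, constructive interference in reflection requires 2 n t = m λ.
λ = 2 n t / m. The fifth-longest wavelength is m = 5: λ = 2 × 2.09 × 554 / 5.00 = 463 nm.

463 nm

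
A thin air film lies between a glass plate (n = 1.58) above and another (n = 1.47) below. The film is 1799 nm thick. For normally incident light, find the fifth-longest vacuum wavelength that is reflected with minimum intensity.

720 nm

Top surface (1.58 → 1.0): reflection off a lower-index medium gives no phase shift.
At the lower boundary (n = 1.0 to n = 1.47) the reflected ray undergoes a half-wave phase shift.
Net: one phase inversion between the two reflected rays.
With one net inversion, destructive interference in reflection requires 2 n t = m λ.
λ = 2 n t / m. The fifth-longest wavelength is m = 5: λ = 2 × 1.0 × 1799 / 5.00 = 720 nm.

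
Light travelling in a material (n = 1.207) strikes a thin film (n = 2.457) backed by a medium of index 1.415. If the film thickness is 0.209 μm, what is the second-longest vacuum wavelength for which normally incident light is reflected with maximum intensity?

685 nm

At the upper boundary (n = 1.207 to n = 2.457) the reflected ray undergoes a half-wave phase shift.
Ray reflecting at the bottom interface goes from n = 2.457 toward n = 1.415: no phase shift.
The two reflections differ by half a wavelength.
So the condition for constructive reflection is 2 n t = (m + ½) λ.
λ = 2 n t / (m + ½). The second-longest wavelength is m = 1: λ = 2 × 2.457 × 209 / 1.50 = 685 nm.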